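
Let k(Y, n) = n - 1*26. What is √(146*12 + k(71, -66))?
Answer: 2*√415 ≈ 40.743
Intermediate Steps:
k(Y, n) = -26 + n (k(Y, n) = n - 26 = -26 + n)
√(146*12 + k(71, -66)) = √(146*12 + (-26 - 66)) = √(1752 - 92) = √1660 = 2*√415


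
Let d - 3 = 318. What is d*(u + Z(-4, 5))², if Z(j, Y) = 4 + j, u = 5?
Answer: 8025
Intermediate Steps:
d = 321 (d = 3 + 318 = 321)
d*(u + Z(-4, 5))² = 321*(5 + (4 - 4))² = 321*(5 + 0)² = 321*5² = 321*25 = 8025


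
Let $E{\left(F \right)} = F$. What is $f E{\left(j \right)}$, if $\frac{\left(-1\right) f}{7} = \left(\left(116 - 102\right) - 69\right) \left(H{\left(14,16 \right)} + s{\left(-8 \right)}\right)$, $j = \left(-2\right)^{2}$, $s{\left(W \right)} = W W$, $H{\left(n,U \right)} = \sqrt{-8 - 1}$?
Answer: $98560 + 4620 i \approx 98560.0 + 4620.0 i$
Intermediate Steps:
$H{\left(n,U \right)} = 3 i$ ($H{\left(n,U \right)} = \sqrt{-9} = 3 i$)
$s{\left(W \right)} = W^{2}$
$j = 4$
$f = 24640 + 1155 i$ ($f = - 7 \left(\left(116 - 102\right) - 69\right) \left(3 i + \left(-8\right)^{2}\right) = - 7 \left(\left(116 - 102\right) - 69\right) \left(3 i + 64\right) = - 7 \left(14 - 69\right) \left(64 + 3 i\right) = - 7 \left(- 55 \left(64 + 3 i\right)\right) = - 7 \left(-3520 - 165 i\right) = 24640 + 1155 i \approx 24640.0 + 1155.0 i$)
$f E{\left(j \right)} = \left(24640 + 1155 i\right) 4 = 98560 + 4620 i$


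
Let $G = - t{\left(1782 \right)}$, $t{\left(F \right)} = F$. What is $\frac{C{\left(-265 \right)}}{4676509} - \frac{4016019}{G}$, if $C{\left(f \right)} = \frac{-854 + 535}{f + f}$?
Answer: $\frac{829491914111174}{368064640845} \approx 2253.7$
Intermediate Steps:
$C{\left(f \right)} = - \frac{319}{2 f}$
$G = -1782$ ($G = \left(-1\right) 1782 = -1782$)
$\frac{C{\left(-265 \right)}}{4676509} - \frac{4016019}{G} = \frac{\left(- \frac{319}{2}\right) \frac{1}{-265}}{4676509} - \frac{4016019}{-1782} = \left(- \frac{319}{2}\right) \left(- \frac{1}{265}\right) \frac{1}{4676509} - - \frac{1338673}{594} = \frac{319}{530} \cdot \frac{1}{4676509} + \frac{1338673}{594} = \frac{319}{2478549770} + \frac{1338673}{594} = \frac{829491914111174}{368064640845}$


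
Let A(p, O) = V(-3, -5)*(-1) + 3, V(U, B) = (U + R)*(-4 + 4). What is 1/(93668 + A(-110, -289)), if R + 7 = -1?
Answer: 1/93671 ≈ 1.0676e-5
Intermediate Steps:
R = -8 (R = -7 - 1 = -8)
V(U, B) = 0 (V(U, B) = (U - 8)*(-4 + 4) = (-8 + U)*0 = 0)
A(p, O) = 3 (A(p, O) = 0*(-1) + 3 = 0 + 3 = 3)
1/(93668 + A(-110, -289)) = 1/(93668 + 3) = 1/93671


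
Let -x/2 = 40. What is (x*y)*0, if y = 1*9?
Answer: 0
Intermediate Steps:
x = -80 (x = -2*40 = -80)
y = 9
(x*y)*0 = -80*9*0 = -720*0 = 0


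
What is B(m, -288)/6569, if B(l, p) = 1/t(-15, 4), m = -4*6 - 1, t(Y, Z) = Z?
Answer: 1/26276 ≈ 3.8058e-5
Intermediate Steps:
m = -25 (m = -24 - 1 = -25)
B(l, p) = 1/4
B(m, -288)/6569 = (1/4)/6569 = (1/4)*(1/6569) = 1/26276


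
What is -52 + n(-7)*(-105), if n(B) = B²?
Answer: -5197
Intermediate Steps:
-52 + n(-7)*(-105) = -52 + (-7)²*(-105) = -52 + 49*(-105) = -52 - 5145 = -5197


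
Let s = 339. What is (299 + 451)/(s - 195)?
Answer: 125/24 ≈ 5.2083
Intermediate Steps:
(299 + 451)/(s - 195) = (299 + 451)/(339 - 195) = 750/144 = 750*(1/144) = 125/24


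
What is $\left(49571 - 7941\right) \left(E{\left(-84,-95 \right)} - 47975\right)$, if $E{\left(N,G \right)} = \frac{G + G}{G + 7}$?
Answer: $- \frac{43936406075}{22} \approx -1.9971 \cdot 10^{9}$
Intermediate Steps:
$E{\left(N,G \right)} = \frac{2 G}{7 + G}$
$\left(49571 - 7941\right) \left(E{\left(-84,-95 \right)} - 47975\right) = \left(49571 - 7941\right) \left(2 \left(-95\right) \frac{1}{7 - 95} - 47975\right) = 41630 \left(2 \left(-95\right) \frac{1}{-88} - 47975\right) = 41630 \left(2 \left(-95\right) \left(- \frac{1}{88}\right) - 47975\right) = 41630 \left(\frac{95}{44} - 47975\right) = 41630 \left(- \frac{2110805}{44}\right) = - \frac{43936406075}{22}$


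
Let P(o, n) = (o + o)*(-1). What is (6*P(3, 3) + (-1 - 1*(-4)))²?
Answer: 1089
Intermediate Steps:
P(o, n) = -2*o (P(o, n) = (2*o)*(-1) = -2*o)
(6*P(3, 3) + (-1 - 1*(-4)))² = (6*(-2*3) + (-1 - 1*(-4)))² = (6*(-6) + (-1 + 4))² = (-36 + 3)² = (-33)² = 1089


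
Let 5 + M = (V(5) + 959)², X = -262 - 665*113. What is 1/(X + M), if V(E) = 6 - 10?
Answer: 1/836613 ≈ 1.1953e-6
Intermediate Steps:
X = -75407 (X = -262 - 75145 = -75407)
V(E) = -4
M = 912020 (M = -5 + (-4 + 959)² = -5 + 955² = -5 + 912025 = 912020)
1/(X + M) = 1/(-75407 + 912020) = 1/836613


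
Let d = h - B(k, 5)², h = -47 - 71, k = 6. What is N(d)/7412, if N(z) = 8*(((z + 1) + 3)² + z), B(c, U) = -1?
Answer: 26212/1853 ≈ 14.146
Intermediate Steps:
h = -118
d = -119 (d = -118 - 1*(-1)² = -118 - 1*1 = -118 - 1 = -119)
N(z) = 8*z + 8*(4 + z)² (N(z) = 8*(((1 + z) + 3)² + z) = 8*((4 + z)² + z) = 8*(z + (4 + z)²) = 8*z + 8*(4 + z)²)
N(d)/7412 = (8*(-119) + 8*(4 - 119)²)/7412 = (-952 + 8*(-115)²)*(1/7412) = (-952 + 8*13225)*(1/7412) = (-952 + 105800)*(1/7412) = 104848*(1/7412) = 26212/1853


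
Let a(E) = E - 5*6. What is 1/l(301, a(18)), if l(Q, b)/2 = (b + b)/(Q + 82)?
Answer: -383/48 ≈ -7.9792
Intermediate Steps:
a(E) = -30 + E (a(E) = E - 30 = -30 + E)
l(Q, b) = 4*b/(82 + Q) (l(Q, b) = 2*((b + b)/(Q + 82)) = 2*((2*b)/(82 + Q)) = 2*(2*b/(82 + Q)) = 4*b/(82 + Q))
1/l(301, a(18)) = 1/(4*(-30 + 18)/(82 + 301)) = 1/(4*(-12)/383) = 1/(4*(-12)*(1/383)) = 1/(-48/383) = -383/48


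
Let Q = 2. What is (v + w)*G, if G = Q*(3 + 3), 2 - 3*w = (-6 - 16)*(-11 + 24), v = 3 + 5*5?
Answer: 1488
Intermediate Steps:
v = 28 (v = 3 + 25 = 28)
w = 96 (w = ⅔ - (-6 - 16)*(-11 + 24)/3 = ⅔ - (-22)*13/3 = ⅔ - ⅓*(-286) = ⅔ + 286/3 = 96)
G = 12 (G = 2*(3 + 3) = 2*6 = 12)
(v + w)*G = (28 + 96)*12 = 124*12 = 1488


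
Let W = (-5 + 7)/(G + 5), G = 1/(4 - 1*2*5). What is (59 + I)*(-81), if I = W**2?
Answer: -4030803/841 ≈ -4792.9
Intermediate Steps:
G = -1/6 (G = 1/(4 - 2*5) = 1/(4 - 10) = 1/(-6) = -1/6 ≈ -0.16667)
W = 12/29 (W = (-5 + 7)/(-1/6 + 5) = 2/(29/6) = 2*(6/29) = 12/29 ≈ 0.41379)
I = 144/841 (I = (12/29)**2 = 144/841 ≈ 0.17122)
(59 + I)*(-81) = (59 + 144/841)*(-81) = (49763/841)*(-81) = -4030803/841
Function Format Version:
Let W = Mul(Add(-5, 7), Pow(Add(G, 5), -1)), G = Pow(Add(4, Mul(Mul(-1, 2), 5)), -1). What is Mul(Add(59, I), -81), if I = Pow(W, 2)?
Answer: Rational(-4030803, 841) ≈ -4792.9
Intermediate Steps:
G = Rational(-1, 6) (G = Pow(Add(4, Mul(-2, 5)), -1) = Pow(Add(4, -10), -1) = Pow(-6, -1) = Rational(-1, 6) ≈ -0.16667)
W = Rational(12, 29) (W = Mul(Add(-5, 7), Pow(Add(Rational(-1, 6), 5), -1)) = Mul(2, Pow(Rational(29, 6), -1)) = Mul(2, Rational(6, 29)) = Rational(12, 29) ≈ 0.41379)
I = Rational(144, 841) (I = Pow(Rational(12, 29), 2) = Rational(144, 841) ≈ 0.17122)
Mul(Add(59, I), -81) = Mul(Add(59, Rational(144, 841)), -81) = Mul(Rational(49763, 841), -81) = Rational(-4030803, 841)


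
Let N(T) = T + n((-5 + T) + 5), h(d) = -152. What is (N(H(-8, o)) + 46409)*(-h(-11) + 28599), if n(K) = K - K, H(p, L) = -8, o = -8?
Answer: 1334075151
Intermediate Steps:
n(K) = 0
N(T) = T (N(T) = T + 0 = T)
(N(H(-8, o)) + 46409)*(-h(-11) + 28599) = (-8 + 46409)*(-1*(-152) + 28599) = 46401*(152 + 28599) = 46401*28751 = 1334075151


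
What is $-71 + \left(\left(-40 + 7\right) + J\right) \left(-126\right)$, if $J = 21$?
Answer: $1441$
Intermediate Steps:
$-71 + \left(\left(-40 + 7\right) + J\right) \left(-126\right) = -71 + \left(\left(-40 + 7\right) + 21\right) \left(-126\right) = -71 + \left(-33 + 21\right) \left(-126\right) = -71 - -1512 = -71 + 1512 = 1441$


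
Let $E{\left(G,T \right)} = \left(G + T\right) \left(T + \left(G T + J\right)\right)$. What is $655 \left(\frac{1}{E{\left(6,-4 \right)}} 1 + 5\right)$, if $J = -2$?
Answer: $\frac{39169}{12} \approx 3264.1$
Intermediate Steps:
$E{\left(G,T \right)} = \left(G + T\right) \left(-2 + T + G T\right)$ ($E{\left(G,T \right)} = \left(G + T\right) \left(T + \left(G T - 2\right)\right) = \left(G + T\right) \left(T + \left(-2 + G T\right)\right) = \left(G + T\right) \left(-2 + T + G T\right)$)
$655 \left(\frac{1}{E{\left(6,-4 \right)}} 1 + 5\right) = 655 \left(\frac{1}{\left(-4\right)^{2} - 12 - -8 + 6 \left(-4\right) + 6 \left(-4\right)^{2} - 4 \cdot 6^{2}} \cdot 1 + 5\right) = 655 \left(\frac{1}{16 - 12 + 8 - 24 + 6 \cdot 16 - 144} \cdot 1 + 5\right) = 655 \left(\frac{1}{16 - 12 + 8 - 24 + 96 - 144} \cdot 1 + 5\right) = 655 \left(\frac{1}{-60} \cdot 1 + 5\right) = 655 \left(\left(- \frac{1}{60}\right) 1 + 5\right) = 655 \left(- \frac{1}{60} + 5\right) = 655 \cdot \frac{299}{60} = \frac{39169}{12}$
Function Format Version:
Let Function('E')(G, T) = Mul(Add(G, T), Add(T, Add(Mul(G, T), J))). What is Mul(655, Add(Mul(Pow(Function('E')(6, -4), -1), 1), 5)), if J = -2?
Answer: Rational(39169, 12) ≈ 3264.1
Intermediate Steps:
Function('E')(G, T) = Mul(Add(G, T), Add(-2, T, Mul(G, T))) (Function('E')(G, T) = Mul(Add(G, T), Add(T, Add(Mul(G, T), -2))) = Mul(Add(G, T), Add(T, Add(-2, Mul(G, T)))) = Mul(Add(G, T), Add(-2, T, Mul(G, T))))
Mul(655, Add(Mul(Pow(Function('E')(6, -4), -1), 1), 5)) = Mul(655, Add(Mul(Pow(Add(Pow(-4, 2), Mul(-2, 6), Mul(-2, -4), Mul(6, -4), Mul(6, Pow(-4, 2)), Mul(-4, Pow(6, 2))), -1), 1), 5)) = Mul(655, Add(Mul(Pow(Add(16, -12, 8, -24, Mul(6, 16), Mul(-4, 36)), -1), 1), 5)) = Mul(655, Add(Mul(Pow(Add(16, -12, 8, -24, 96, -144), -1), 1), 5)) = Mul(655, Add(Mul(Pow(-60, -1), 1), 5)) = Mul(655, Add(Mul(Rational(-1, 60), 1), 5)) = Mul(655, Add(Rational(-1, 60), 5)) = Mul(655, Rational(299, 60)) = Rational(39169, 12)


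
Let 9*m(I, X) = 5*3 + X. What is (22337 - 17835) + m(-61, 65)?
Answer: 40598/9 ≈ 4510.9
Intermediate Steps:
m(I, X) = 5/3 + X/9 (m(I, X) = (5*3 + X)/9 = (15 + X)/9 = 5/3 + X/9)
(22337 - 17835) + m(-61, 65) = (22337 - 17835) + (5/3 + (1/9)*65) = 4502 + (5/3 + 65/9) = 4502 + 80/9 = 40598/9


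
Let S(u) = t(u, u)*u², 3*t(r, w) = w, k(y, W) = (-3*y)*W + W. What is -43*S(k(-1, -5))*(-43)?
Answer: -14792000/3 ≈ -4.9307e+6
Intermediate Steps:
k(y, W) = W - 3*W*y (k(y, W) = -3*W*y + W = W - 3*W*y)
t(r, w) = w/3
S(u) = u³/3 (S(u) = (u/3)*u² = u³/3)
-43*S(k(-1, -5))*(-43) = -43*(-5*(1 - 3*(-1)))³/3*(-43) = -43*(-5*(1 + 3))³/3*(-43) = -43*(-5*4)³/3*(-43) = -43*(-20)³/3*(-43) = -43*(-8000)/3*(-43) = -43*(-8000/3)*(-43) = (344000/3)*(-43) = -14792000/3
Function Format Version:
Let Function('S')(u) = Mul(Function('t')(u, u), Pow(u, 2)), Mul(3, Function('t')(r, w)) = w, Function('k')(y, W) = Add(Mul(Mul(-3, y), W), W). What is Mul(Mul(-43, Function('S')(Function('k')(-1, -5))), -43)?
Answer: Rational(-14792000, 3) ≈ -4.9307e+6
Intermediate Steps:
Function('k')(y, W) = Add(W, Mul(-3, W, y)) (Function('k')(y, W) = Add(Mul(-3, W, y), W) = Add(W, Mul(-3, W, y)))
Function('t')(r, w) = Mul(Rational(1, 3), w)
Function('S')(u) = Mul(Rational(1, 3), Pow(u, 3)) (Function('S')(u) = Mul(Mul(Rational(1, 3), u), Pow(u, 2)) = Mul(Rational(1, 3), Pow(u, 3)))
Mul(Mul(-43, Function('S')(Function('k')(-1, -5))), -43) = Mul(Mul(-43, Mul(Rational(1, 3), Pow(Mul(-5, Add(1, Mul(-3, -1))), 3))), -43) = Mul(Mul(-43, Mul(Rational(1, 3), Pow(Mul(-5, Add(1, 3)), 3))), -43) = Mul(Mul(-43, Mul(Rational(1, 3), Pow(Mul(-5, 4), 3))), -43) = Mul(Mul(-43, Mul(Rational(1, 3), Pow(-20, 3))), -43) = Mul(Mul(-43, Mul(Rational(1, 3), -8000)), -43) = Mul(Mul(-43, Rational(-8000, 3)), -43) = Mul(Rational(344000, 3), -43) = Rational(-14792000, 3)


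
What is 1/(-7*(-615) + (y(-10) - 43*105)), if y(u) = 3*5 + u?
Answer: -1/205 ≈ -0.0048781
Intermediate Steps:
y(u) = 15 + u
1/(-7*(-615) + (y(-10) - 43*105)) = 1/(-7*(-615) + ((15 - 10) - 43*105)) = 1/(4305 + (5 - 4515)) = 1/(4305 - 4510) = 1/(-205) = -1/205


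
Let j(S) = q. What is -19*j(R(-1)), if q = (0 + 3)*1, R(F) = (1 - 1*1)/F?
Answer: -57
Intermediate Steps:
R(F) = 0 (R(F) = (1 - 1)/F = 0/F = 0)
q = 3 (q = 3*1 = 3)
j(S) = 3
-19*j(R(-1)) = -19*3 = -57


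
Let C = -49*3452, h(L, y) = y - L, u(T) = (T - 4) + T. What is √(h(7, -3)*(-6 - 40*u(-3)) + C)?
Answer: 12*I*√1202 ≈ 416.04*I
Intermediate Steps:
u(T) = -4 + 2*T (u(T) = (-4 + T) + T = -4 + 2*T)
C = -169148
√(h(7, -3)*(-6 - 40*u(-3)) + C) = √((-3 - 1*7)*(-6 - 40*(-4 + 2*(-3))) - 169148) = √((-3 - 7)*(-6 - 40*(-4 - 6)) - 169148) = √(-10*(-6 - 40*(-10)) - 169148) = √(-10*(-6 + 400) - 169148) = √(-10*394 - 169148) = √(-3940 - 169148) = √(-173088) = 12*I*√1202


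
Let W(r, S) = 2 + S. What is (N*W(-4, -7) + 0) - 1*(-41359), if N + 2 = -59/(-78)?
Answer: 3226487/78 ≈ 41365.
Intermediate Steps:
N = -97/78 (N = -2 - 59/(-78) = -2 - 59*(-1/78) = -2 + 59/78 = -97/78 ≈ -1.2436)
(N*W(-4, -7) + 0) - 1*(-41359) = (-97*(2 - 7)/78 + 0) - 1*(-41359) = (-97/78*(-5) + 0) + 41359 = (485/78 + 0) + 41359 = 485/78 + 41359 = 3226487/78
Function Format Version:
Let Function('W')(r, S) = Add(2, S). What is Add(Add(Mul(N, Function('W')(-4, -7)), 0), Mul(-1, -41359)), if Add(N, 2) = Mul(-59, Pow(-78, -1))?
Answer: Rational(3226487, 78) ≈ 41365.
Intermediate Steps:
N = Rational(-97, 78) (N = Add(-2, Mul(-59, Pow(-78, -1))) = Add(-2, Mul(-59, Rational(-1, 78))) = Add(-2, Rational(59, 78)) = Rational(-97, 78) ≈ -1.2436)
Add(Add(Mul(N, Function('W')(-4, -7)), 0), Mul(-1, -41359)) = Add(Add(Mul(Rational(-97, 78), Add(2, -7)), 0), Mul(-1, -41359)) = Add(Add(Mul(Rational(-97, 78), -5), 0), 41359) = Add(Add(Rational(485, 78), 0), 41359) = Add(Rational(485, 78), 41359) = Rational(3226487, 78)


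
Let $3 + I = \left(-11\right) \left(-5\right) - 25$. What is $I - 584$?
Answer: $-557$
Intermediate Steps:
$I = 27$ ($I = -3 - -30 = -3 + \left(55 - 25\right) = -3 + 30 = 27$)
$I - 584 = 27 - 584 = -557$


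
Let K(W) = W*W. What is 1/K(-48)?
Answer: 1/2304 ≈ 0.00043403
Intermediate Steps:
K(W) = W²
1/K(-48) = 1/((-48)²) = 1/2304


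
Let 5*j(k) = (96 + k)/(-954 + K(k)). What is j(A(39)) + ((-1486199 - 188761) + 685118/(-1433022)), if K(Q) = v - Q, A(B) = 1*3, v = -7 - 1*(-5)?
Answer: -5754611947070194/3435670245 ≈ -1.6750e+6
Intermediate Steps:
v = -2 (v = -7 + 5 = -2)
A(B) = 3
K(Q) = -2 - Q
j(k) = (96 + k)/(5*(-956 - k)) (j(k) = ((96 + k)/(-954 + (-2 - k)))/5 = ((96 + k)/(-956 - k))/5 = (96 + k)/(5*(-956 - k)))
j(A(39)) + ((-1486199 - 188761) + 685118/(-1433022)) = (-96 - 1*3)/(5*(956 + 3)) + ((-1486199 - 188761) + 685118/(-1433022)) = (⅕)*(-96 - 3)/959 + (-1674960 + 685118*(-1/1433022)) = (⅕)*(1/959)*(-99) + (-1674960 - 342559/716511) = -99/4795 - 1200127607119/716511 = -5754611947070194/3435670245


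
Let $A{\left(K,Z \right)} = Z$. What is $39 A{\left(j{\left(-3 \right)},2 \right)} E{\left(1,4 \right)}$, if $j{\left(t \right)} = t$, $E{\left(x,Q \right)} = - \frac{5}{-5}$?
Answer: $78$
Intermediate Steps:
$E{\left(x,Q \right)} = 1$ ($E{\left(x,Q \right)} = \left(-5\right) \left(- \frac{1}{5}\right) = 1$)
$39 A{\left(j{\left(-3 \right)},2 \right)} E{\left(1,4 \right)} = 39 \cdot 2 \cdot 1 = 78 \cdot 1 = 78$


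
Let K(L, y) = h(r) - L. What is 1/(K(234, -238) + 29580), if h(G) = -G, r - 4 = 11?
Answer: 1/29331 ≈ 3.4094e-5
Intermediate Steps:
r = 15 (r = 4 + 11 = 15)
K(L, y) = -15 - L (K(L, y) = -1*15 - L = -15 - L)
1/(K(234, -238) + 29580) = 1/((-15 - 1*234) + 29580) = 1/((-15 - 234) + 29580) = 1/(-249 + 29580) = 1/29331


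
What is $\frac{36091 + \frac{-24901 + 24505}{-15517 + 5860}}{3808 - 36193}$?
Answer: $- \frac{38725687}{34749105} \approx -1.1144$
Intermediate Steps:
$\frac{36091 + \frac{-24901 + 24505}{-15517 + 5860}}{3808 - 36193} = \frac{36091 - \frac{396}{-9657}}{-32385} = \left(36091 - - \frac{44}{1073}\right) \left(- \frac{1}{32385}\right) = \left(36091 + \frac{44}{1073}\right) \left(- \frac{1}{32385}\right) = \frac{38725687}{1073} \left(- \frac{1}{32385}\right) = - \frac{38725687}{34749105}$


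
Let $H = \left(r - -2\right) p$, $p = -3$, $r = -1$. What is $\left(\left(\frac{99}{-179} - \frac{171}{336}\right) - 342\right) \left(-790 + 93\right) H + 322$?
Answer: $- \frac{14374829881}{20048} \approx -7.1702 \cdot 10^{5}$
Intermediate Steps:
$H = -3$ ($H = \left(-1 - -2\right) \left(-3\right) = \left(-1 + 2\right) \left(-3\right) = 1 \left(-3\right) = -3$)
$\left(\left(\frac{99}{-179} - \frac{171}{336}\right) - 342\right) \left(-790 + 93\right) H + 322 = \left(\left(\frac{99}{-179} - \frac{171}{336}\right) - 342\right) \left(-790 + 93\right) \left(-3\right) + 322 = \left(\left(99 \left(- \frac{1}{179}\right) - \frac{57}{112}\right) - 342\right) \left(-697\right) \left(-3\right) + 322 = \left(\left(- \frac{99}{179} - \frac{57}{112}\right) - 342\right) \left(-697\right) \left(-3\right) + 322 = \left(- \frac{21291}{20048} - 342\right) \left(-697\right) \left(-3\right) + 322 = \left(- \frac{6877707}{20048}\right) \left(-697\right) \left(-3\right) + 322 = \frac{4793761779}{20048} \left(-3\right) + 322 = - \frac{14381285337}{20048} + 322 = - \frac{14374829881}{20048}$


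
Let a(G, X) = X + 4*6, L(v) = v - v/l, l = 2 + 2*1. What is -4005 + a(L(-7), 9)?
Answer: -3972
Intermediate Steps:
l = 4 (l = 2 + 2 = 4)
L(v) = 3*v/4 (L(v) = v - v/4 = 3*v/4)
a(G, X) = 24 + X (a(G, X) = X + 24 = 24 + X)
-4005 + a(L(-7), 9) = -4005 + (24 + 9) = -4005 + 33 = -3972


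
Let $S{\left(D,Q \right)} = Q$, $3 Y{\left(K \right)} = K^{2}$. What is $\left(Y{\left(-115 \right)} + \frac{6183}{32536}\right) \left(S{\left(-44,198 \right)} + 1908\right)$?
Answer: $\frac{151037809299}{16268} \approx 9.2844 \cdot 10^{6}$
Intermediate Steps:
$Y{\left(K \right)} = \frac{K^{2}}{3}$
$\left(Y{\left(-115 \right)} + \frac{6183}{32536}\right) \left(S{\left(-44,198 \right)} + 1908\right) = \left(\frac{\left(-115\right)^{2}}{3} + \frac{6183}{32536}\right) \left(198 + 1908\right) = \left(\frac{1}{3} \cdot 13225 + 6183 \cdot \frac{1}{32536}\right) 2106 = \left(\frac{13225}{3} + \frac{6183}{32536}\right) 2106 = \frac{430307149}{97608} \cdot 2106 = \frac{151037809299}{16268}$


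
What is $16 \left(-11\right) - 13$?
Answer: $-189$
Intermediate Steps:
$16 \left(-11\right) - 13 = -176 - 13 = -189$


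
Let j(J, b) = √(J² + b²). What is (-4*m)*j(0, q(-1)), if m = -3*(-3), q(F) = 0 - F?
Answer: -36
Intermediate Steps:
q(F) = -F
m = 9
(-4*m)*j(0, q(-1)) = (-4*9)*√(0² + (-1*(-1))²) = -36*√(0 + 1²) = -36*√(0 + 1) = -36*√1 = -36*1 = -36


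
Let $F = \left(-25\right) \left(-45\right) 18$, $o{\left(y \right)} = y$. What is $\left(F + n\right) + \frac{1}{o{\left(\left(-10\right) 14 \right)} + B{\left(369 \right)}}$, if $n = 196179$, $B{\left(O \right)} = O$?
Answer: $\frac{49562242}{229} \approx 2.1643 \cdot 10^{5}$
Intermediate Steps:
$F = 20250$ ($F = 1125 \cdot 18 = 20250$)
$\left(F + n\right) + \frac{1}{o{\left(\left(-10\right) 14 \right)} + B{\left(369 \right)}} = \left(20250 + 196179\right) + \frac{1}{\left(-10\right) 14 + 369} = 216429 + \frac{1}{-140 + 369} = 216429 + \frac{1}{229} = \frac{49562242}{229}$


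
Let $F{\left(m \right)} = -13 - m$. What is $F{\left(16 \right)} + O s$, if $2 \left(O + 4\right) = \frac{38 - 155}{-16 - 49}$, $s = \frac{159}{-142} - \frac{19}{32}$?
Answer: $- \frac{538197}{22720} \approx -23.688$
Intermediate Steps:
$s = - \frac{3893}{2272}$ ($s = 159 \left(- \frac{1}{142}\right) - \frac{19}{32} = - \frac{159}{142} - \frac{19}{32} = - \frac{3893}{2272} \approx -1.7135$)
$O = - \frac{31}{10}$ ($O = -4 + \frac{\left(38 - 155\right) \frac{1}{-16 - 49}}{2} = -4 + \frac{\left(-117\right) \frac{1}{-65}}{2} = -4 + \frac{\left(-117\right) \left(- \frac{1}{65}\right)}{2} = -4 + \frac{1}{2} \cdot \frac{9}{5} = -4 + \frac{9}{10} = - \frac{31}{10} \approx -3.1$)
$F{\left(16 \right)} + O s = \left(-13 - 16\right) - - \frac{120683}{22720} = \left(-13 - 16\right) + \frac{120683}{22720} = -29 + \frac{120683}{22720} = - \frac{538197}{22720}$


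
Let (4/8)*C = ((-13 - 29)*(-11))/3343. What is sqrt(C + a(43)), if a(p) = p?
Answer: sqrt(483641839)/3343 ≈ 6.5785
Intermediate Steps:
C = 924/3343 (C = 2*(((-13 - 29)*(-11))/3343) = 2*(-42*(-11)*(1/3343)) = 2*(462*(1/3343)) = 2*(462/3343) = 924/3343 ≈ 0.27640)
sqrt(C + a(43)) = sqrt(924/3343 + 43) = sqrt(144673/3343) = sqrt(483641839)/3343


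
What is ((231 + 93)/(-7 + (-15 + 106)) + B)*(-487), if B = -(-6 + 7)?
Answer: -9740/7 ≈ -1391.4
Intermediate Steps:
B = -1 (B = -1*1 = -1)
((231 + 93)/(-7 + (-15 + 106)) + B)*(-487) = ((231 + 93)/(-7 + (-15 + 106)) - 1)*(-487) = (324/(-7 + 91) - 1)*(-487) = (324/84 - 1)*(-487) = (324*(1/84) - 1)*(-487) = (27/7 - 1)*(-487) = (20/7)*(-487) = -9740/7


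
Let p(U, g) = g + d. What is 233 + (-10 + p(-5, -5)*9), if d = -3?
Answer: 151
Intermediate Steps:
p(U, g) = -3 + g (p(U, g) = g - 3 = -3 + g)
233 + (-10 + p(-5, -5)*9) = 233 + (-10 + (-3 - 5)*9) = 233 + (-10 - 8*9) = 233 + (-10 - 72) = 233 - 82 = 151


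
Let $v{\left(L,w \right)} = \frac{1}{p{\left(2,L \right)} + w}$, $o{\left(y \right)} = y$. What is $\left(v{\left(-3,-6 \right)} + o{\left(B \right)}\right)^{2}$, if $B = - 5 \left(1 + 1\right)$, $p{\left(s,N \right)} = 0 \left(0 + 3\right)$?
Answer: $\frac{3721}{36} \approx 103.36$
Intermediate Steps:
$p{\left(s,N \right)} = 0$ ($p{\left(s,N \right)} = 0 \cdot 3 = 0$)
$B = -10$ ($B = \left(-5\right) 2 = -10$)
$v{\left(L,w \right)} = \frac{1}{w}$ ($v{\left(L,w \right)} = \frac{1}{0 + w} = \frac{1}{w}$)
$\left(v{\left(-3,-6 \right)} + o{\left(B \right)}\right)^{2} = \left(\frac{1}{-6} - 10\right)^{2} = \left(- \frac{1}{6} - 10\right)^{2} = \left(- \frac{61}{6}\right)^{2} = \frac{3721}{36}$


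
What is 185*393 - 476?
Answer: 72229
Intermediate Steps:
185*393 - 476 = 72705 - 476 = 72229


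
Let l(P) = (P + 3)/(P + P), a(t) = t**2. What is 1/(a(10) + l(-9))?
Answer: 3/301 ≈ 0.0099668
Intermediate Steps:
l(P) = (3 + P)/(2*P) (l(P) = (3 + P)/((2*P)) = (3 + P)*(1/(2*P)) = (3 + P)/(2*P))
1/(a(10) + l(-9)) = 1/(10**2 + (1/2)*(3 - 9)/(-9)) = 1/(100 + (1/2)*(-1/9)*(-6)) = 1/(100 + 1/3) = 1/(301/3) = 3/301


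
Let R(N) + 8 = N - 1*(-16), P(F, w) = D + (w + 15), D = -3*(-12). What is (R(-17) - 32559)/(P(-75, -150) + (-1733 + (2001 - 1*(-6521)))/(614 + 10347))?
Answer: 59496308/179725 ≈ 331.04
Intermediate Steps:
D = 36
P(F, w) = 51 + w (P(F, w) = 36 + (w + 15) = 36 + (15 + w) = 51 + w)
R(N) = 8 + N (R(N) = -8 + (N - 1*(-16)) = -8 + (N + 16) = -8 + (16 + N) = 8 + N)
(R(-17) - 32559)/(P(-75, -150) + (-1733 + (2001 - 1*(-6521)))/(614 + 10347)) = ((8 - 17) - 32559)/((51 - 150) + (-1733 + (2001 - 1*(-6521)))/(614 + 10347)) = (-9 - 32559)/(-99 + (-1733 + (2001 + 6521))/10961) = -32568/(-99 + (-1733 + 8522)*(1/10961)) = -32568/(-99 + 6789*(1/10961)) = -32568/(-99 + 6789/10961) = -32568/(-1078350/10961) = -32568*(-10961/1078350) = 59496308/179725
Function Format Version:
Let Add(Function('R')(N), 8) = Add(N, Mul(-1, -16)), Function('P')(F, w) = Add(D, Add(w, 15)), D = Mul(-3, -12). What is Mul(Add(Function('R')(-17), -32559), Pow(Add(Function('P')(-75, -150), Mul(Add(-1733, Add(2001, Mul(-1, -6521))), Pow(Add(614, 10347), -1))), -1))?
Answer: Rational(59496308, 179725) ≈ 331.04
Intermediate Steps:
D = 36
Function('P')(F, w) = Add(51, w) (Function('P')(F, w) = Add(36, Add(w, 15)) = Add(36, Add(15, w)) = Add(51, w))
Function('R')(N) = Add(8, N) (Function('R')(N) = Add(-8, Add(N, Mul(-1, -16))) = Add(-8, Add(N, 16)) = Add(-8, Add(16, N)) = Add(8, N))
Mul(Add(Function('R')(-17), -32559), Pow(Add(Function('P')(-75, -150), Mul(Add(-1733, Add(2001, Mul(-1, -6521))), Pow(Add(614, 10347), -1))), -1)) = Mul(Add(Add(8, -17), -32559), Pow(Add(Add(51, -150), Mul(Add(-1733, Add(2001, Mul(-1, -6521))), Pow(Add(614, 10347), -1))), -1)) = Mul(Add(-9, -32559), Pow(Add(-99, Mul(Add(-1733, Add(2001, 6521)), Pow(10961, -1))), -1)) = Mul(-32568, Pow(Add(-99, Mul(Add(-1733, 8522), Rational(1, 10961))), -1)) = Mul(-32568, Pow(Add(-99, Mul(6789, Rational(1, 10961))), -1)) = Mul(-32568, Pow(Add(-99, Rational(6789, 10961)), -1)) = Mul(-32568, Pow(Rational(-1078350, 10961), -1)) = Mul(-32568, Rational(-10961, 1078350)) = Rational(59496308, 179725)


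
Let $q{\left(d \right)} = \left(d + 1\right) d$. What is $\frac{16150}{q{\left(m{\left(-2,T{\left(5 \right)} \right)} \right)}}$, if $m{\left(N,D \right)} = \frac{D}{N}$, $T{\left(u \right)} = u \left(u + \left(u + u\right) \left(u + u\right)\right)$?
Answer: $\frac{2584}{10983} \approx 0.23527$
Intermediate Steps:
$T{\left(u \right)} = u \left(u + 4 u^{2}\right)$ ($T{\left(u \right)} = u \left(u + 2 u 2 u\right) = u \left(u + 4 u^{2}\right)$)
$q{\left(d \right)} = d \left(1 + d\right)$ ($q{\left(d \right)} = \left(1 + d\right) d = d \left(1 + d\right)$)
$\frac{16150}{q{\left(m{\left(-2,T{\left(5 \right)} \right)} \right)}} = \frac{16150}{\frac{5^{2} \left(1 + 4 \cdot 5\right)}{-2} \left(1 + \frac{5^{2} \left(1 + 4 \cdot 5\right)}{-2}\right)} = \frac{16150}{25 \left(1 + 20\right) \left(- \frac{1}{2}\right) \left(1 + 25 \left(1 + 20\right) \left(- \frac{1}{2}\right)\right)} = \frac{16150}{25 \cdot 21 \left(- \frac{1}{2}\right) \left(1 + 25 \cdot 21 \left(- \frac{1}{2}\right)\right)} = \frac{16150}{525 \left(- \frac{1}{2}\right) \left(1 + 525 \left(- \frac{1}{2}\right)\right)} = \frac{16150}{\left(- \frac{525}{2}\right) \left(1 - \frac{525}{2}\right)} = \frac{16150}{\left(- \frac{525}{2}\right) \left(- \frac{523}{2}\right)} = \frac{16150}{\frac{274575}{4}} = 16150 \cdot \frac{4}{274575} = \frac{2584}{10983}$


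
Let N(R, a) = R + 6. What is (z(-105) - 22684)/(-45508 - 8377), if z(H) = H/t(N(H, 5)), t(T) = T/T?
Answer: 1753/4145 ≈ 0.42292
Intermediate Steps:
N(R, a) = 6 + R
t(T) = 1
z(H) = H (z(H) = H/1 = H*1 = H)
(z(-105) - 22684)/(-45508 - 8377) = (-105 - 22684)/(-45508 - 8377) = -22789/(-53885) = -22789*(-1/53885) = 1753/4145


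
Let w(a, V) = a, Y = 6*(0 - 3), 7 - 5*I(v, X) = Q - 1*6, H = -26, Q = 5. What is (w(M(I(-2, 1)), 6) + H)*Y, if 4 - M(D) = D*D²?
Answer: 58716/125 ≈ 469.73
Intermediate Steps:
I(v, X) = 8/5 (I(v, X) = 7/5 - (5 - 1*6)/5 = 7/5 - (5 - 6)/5 = 7/5 - ⅕*(-1) = 7/5 + ⅕ = 8/5)
M(D) = 4 - D³ (M(D) = 4 - D*D² = 4 - D³)
Y = -18 (Y = 6*(-3) = -18)
(w(M(I(-2, 1)), 6) + H)*Y = ((4 - (8/5)³) - 26)*(-18) = ((4 - 1*512/125) - 26)*(-18) = ((4 - 512/125) - 26)*(-18) = (-12/125 - 26)*(-18) = -3262/125*(-18) = 58716/125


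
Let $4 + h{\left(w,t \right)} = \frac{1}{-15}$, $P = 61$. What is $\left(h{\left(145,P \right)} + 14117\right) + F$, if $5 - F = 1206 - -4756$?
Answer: $\frac{122339}{15} \approx 8155.9$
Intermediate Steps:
$F = -5957$ ($F = 5 - \left(1206 - -4756\right) = 5 - \left(1206 + 4756\right) = 5 - 5962 = -5957$)
$h{\left(w,t \right)} = - \frac{61}{15}$ ($h{\left(w,t \right)} = -4 + \frac{1}{-15} = -4 - \frac{1}{15} = - \frac{61}{15}$)
$\left(h{\left(145,P \right)} + 14117\right) + F = \left(- \frac{61}{15} + 14117\right) - 5957 = \frac{211694}{15} - 5957 = \frac{122339}{15}$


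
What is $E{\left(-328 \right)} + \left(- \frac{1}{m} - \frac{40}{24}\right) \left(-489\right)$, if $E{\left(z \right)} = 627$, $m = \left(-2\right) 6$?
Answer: $\frac{5605}{4} \approx 1401.3$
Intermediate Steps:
$m = -12$
$E{\left(-328 \right)} + \left(- \frac{1}{m} - \frac{40}{24}\right) \left(-489\right) = 627 + \left(- \frac{1}{-12} - \frac{40}{24}\right) \left(-489\right) = 627 + \left(\left(-1\right) \left(- \frac{1}{12}\right) - \frac{5}{3}\right) \left(-489\right) = 627 + \left(\frac{1}{12} - \frac{5}{3}\right) \left(-489\right) = 627 - - \frac{3097}{4} = 627 + \frac{3097}{4} = \frac{5605}{4}$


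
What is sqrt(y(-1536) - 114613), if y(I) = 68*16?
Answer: 5*I*sqrt(4541) ≈ 336.93*I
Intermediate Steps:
y(I) = 1088
sqrt(y(-1536) - 114613) = sqrt(1088 - 114613) = sqrt(-113525) = 5*I*sqrt(4541)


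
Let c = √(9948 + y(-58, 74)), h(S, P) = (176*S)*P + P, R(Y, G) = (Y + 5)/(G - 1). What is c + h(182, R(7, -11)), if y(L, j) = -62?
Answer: -32033 + √9886 ≈ -31934.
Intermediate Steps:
R(Y, G) = (5 + Y)/(-1 + G)
h(S, P) = P + 176*P*S (h(S, P) = 176*P*S + P = P + 176*P*S)
c = √9886 (c = √(9948 - 62) = √9886 ≈ 99.428)
c + h(182, R(7, -11)) = √9886 + ((5 + 7)/(-1 - 11))*(1 + 176*182) = √9886 + (12/(-12))*(1 + 32032) = √9886 - 1/12*12*32033 = √9886 - 1*32033 = √9886 - 32033 = -32033 + √9886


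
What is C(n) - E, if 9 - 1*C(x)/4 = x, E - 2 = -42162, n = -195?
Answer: 42976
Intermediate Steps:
E = -42160 (E = 2 - 42162 = -42160)
C(x) = 36 - 4*x
C(n) - E = (36 - 4*(-195)) - 1*(-42160) = (36 + 780) + 42160 = 816 + 42160 = 42976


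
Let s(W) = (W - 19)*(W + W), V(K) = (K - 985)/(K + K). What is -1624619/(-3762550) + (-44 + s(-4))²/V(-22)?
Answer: 3246459111333/3788887850 ≈ 856.84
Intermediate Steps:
V(K) = (-985 + K)/(2*K) (V(K) = (-985 + K)/((2*K)) = (-985 + K)*(1/(2*K)) = (-985 + K)/(2*K))
s(W) = 2*W*(-19 + W) (s(W) = (-19 + W)*(2*W) = 2*W*(-19 + W))
-1624619/(-3762550) + (-44 + s(-4))²/V(-22) = -1624619/(-3762550) + (-44 + 2*(-4)*(-19 - 4))²/(((½)*(-985 - 22)/(-22))) = -1624619*(-1/3762550) + (-44 + 2*(-4)*(-23))²/(((½)*(-1/22)*(-1007))) = 1624619/3762550 + (-44 + 184)²/(1007/44) = 1624619/3762550 + 140²*(44/1007) = 1624619/3762550 + 19600*(44/1007) = 1624619/3762550 + 862400/1007 = 3246459111333/3788887850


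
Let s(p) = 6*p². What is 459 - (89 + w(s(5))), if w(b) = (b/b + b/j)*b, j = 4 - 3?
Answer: -22280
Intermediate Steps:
j = 1
w(b) = b*(1 + b) (w(b) = (b/b + b/1)*b = (1 + b*1)*b = (1 + b)*b = b*(1 + b))
459 - (89 + w(s(5))) = 459 - (89 + (6*5²)*(1 + 6*5²)) = 459 - (89 + (6*25)*(1 + 6*25)) = 459 - (89 + 150*(1 + 150)) = 459 - (89 + 150*151) = 459 - (89 + 22650) = 459 - 1*22739 = 459 - 22739 = -22280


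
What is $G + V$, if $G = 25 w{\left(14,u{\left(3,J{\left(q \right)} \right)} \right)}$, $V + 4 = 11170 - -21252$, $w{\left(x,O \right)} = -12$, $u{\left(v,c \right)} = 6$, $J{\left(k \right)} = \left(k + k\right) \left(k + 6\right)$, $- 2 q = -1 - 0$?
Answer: $32118$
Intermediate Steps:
$q = \frac{1}{2}$ ($q = - \frac{-1 - 0}{2} = - \frac{-1 + 0}{2} = \left(- \frac{1}{2}\right) \left(-1\right) = \frac{1}{2} \approx 0.5$)
$J{\left(k \right)} = 2 k \left(6 + k\right)$
$V = 32418$ ($V = -4 + \left(11170 - -21252\right) = -4 + \left(11170 + 21252\right) = -4 + 32422 = 32418$)
$G = -300$ ($G = 25 \left(-12\right) = -300$)
$G + V = -300 + 32418 = 32118$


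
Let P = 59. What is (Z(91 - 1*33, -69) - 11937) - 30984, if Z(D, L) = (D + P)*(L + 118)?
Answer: -37188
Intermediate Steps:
Z(D, L) = (59 + D)*(118 + L) (Z(D, L) = (D + 59)*(L + 118) = (59 + D)*(118 + L))
(Z(91 - 1*33, -69) - 11937) - 30984 = ((6962 + 59*(-69) + 118*(91 - 1*33) + (91 - 1*33)*(-69)) - 11937) - 30984 = ((6962 - 4071 + 118*(91 - 33) + (91 - 33)*(-69)) - 11937) - 30984 = ((6962 - 4071 + 118*58 + 58*(-69)) - 11937) - 30984 = ((6962 - 4071 + 6844 - 4002) - 11937) - 30984 = (5733 - 11937) - 30984 = -6204 - 30984 = -37188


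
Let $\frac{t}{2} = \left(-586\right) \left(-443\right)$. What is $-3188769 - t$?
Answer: $-3707965$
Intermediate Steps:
$t = 519196$ ($t = 2 \left(\left(-586\right) \left(-443\right)\right) = 2 \cdot 259598 = 519196$)
$-3188769 - t = -3188769 - 519196 = -3707965$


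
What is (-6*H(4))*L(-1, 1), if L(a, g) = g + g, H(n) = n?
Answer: -48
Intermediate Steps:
L(a, g) = 2*g
(-6*H(4))*L(-1, 1) = (-6*4)*(2*1) = -24*2 = -48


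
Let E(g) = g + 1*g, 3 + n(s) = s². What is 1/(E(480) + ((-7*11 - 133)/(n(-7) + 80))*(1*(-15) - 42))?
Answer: 1/1055 ≈ 0.00094787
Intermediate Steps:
n(s) = -3 + s²
E(g) = 2*g (E(g) = g + g = 2*g)
1/(E(480) + ((-7*11 - 133)/(n(-7) + 80))*(1*(-15) - 42)) = 1/(2*480 + ((-7*11 - 133)/((-3 + (-7)²) + 80))*(1*(-15) - 42)) = 1/(960 + ((-77 - 133)/((-3 + 49) + 80))*(-15 - 42)) = 1/(960 - 210/(46 + 80)*(-57)) = 1/(960 - 210/126*(-57)) = 1/(960 - 210*1/126*(-57)) = 1/(960 - 5/3*(-57)) = 1/(960 + 95) = 1/1055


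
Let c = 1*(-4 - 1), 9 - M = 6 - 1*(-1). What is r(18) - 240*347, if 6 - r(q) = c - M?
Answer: -83267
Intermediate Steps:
M = 2 (M = 9 - (6 - 1*(-1)) = 9 - (6 + 1) = 9 - 1*7 = 9 - 7 = 2)
c = -5 (c = 1*(-5) = -5)
r(q) = 13 (r(q) = 6 - (-5 - 1*2) = 6 - (-5 - 2) = 6 - 1*(-7) = 6 + 7 = 13)
r(18) - 240*347 = 13 - 240*347 = 13 - 83280 = -83267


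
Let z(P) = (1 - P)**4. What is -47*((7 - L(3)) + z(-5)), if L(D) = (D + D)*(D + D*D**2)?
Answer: -52781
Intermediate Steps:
L(D) = 2*D*(D + D**3) (L(D) = (2*D)*(D + D**3) = 2*D*(D + D**3))
-47*((7 - L(3)) + z(-5)) = -47*((7 - 2*3**2*(1 + 3**2)) + (-1 - 5)**4) = -47*((7 - 2*9*(1 + 9)) + (-6)**4) = -47*((7 - 2*9*10) + 1296) = -47*((7 - 1*180) + 1296) = -47*((7 - 180) + 1296) = -47*(-173 + 1296) = -47*1123 = -52781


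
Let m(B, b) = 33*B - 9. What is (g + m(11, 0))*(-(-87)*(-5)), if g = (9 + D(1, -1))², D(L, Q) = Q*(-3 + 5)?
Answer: -175305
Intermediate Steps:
D(L, Q) = 2*Q (D(L, Q) = Q*2 = 2*Q)
m(B, b) = -9 + 33*B
g = 49 (g = (9 + 2*(-1))² = (9 - 2)² = 7² = 49)
(g + m(11, 0))*(-(-87)*(-5)) = (49 + (-9 + 33*11))*(-(-87)*(-5)) = (49 + (-9 + 363))*(-87*5) = (49 + 354)*(-435) = 403*(-435) = -175305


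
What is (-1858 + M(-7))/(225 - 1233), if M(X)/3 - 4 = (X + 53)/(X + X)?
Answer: 12991/7056 ≈ 1.8411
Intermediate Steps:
M(X) = 12 + 3*(53 + X)/(2*X) (M(X) = 12 + 3*((X + 53)/(X + X)) = 12 + 3*((53 + X)/((2*X))) = 12 + 3*((53 + X)*(1/(2*X))) = 12 + 3*((53 + X)/(2*X)) = 12 + 3*(53 + X)/(2*X))
(-1858 + M(-7))/(225 - 1233) = (-1858 + (3/2)*(53 + 9*(-7))/(-7))/(225 - 1233) = (-1858 + (3/2)*(-1/7)*(53 - 63))/(-1008) = (-1858 + (3/2)*(-1/7)*(-10))*(-1/1008) = (-1858 + 15/7)*(-1/1008) = -12991/7*(-1/1008) = 12991/7056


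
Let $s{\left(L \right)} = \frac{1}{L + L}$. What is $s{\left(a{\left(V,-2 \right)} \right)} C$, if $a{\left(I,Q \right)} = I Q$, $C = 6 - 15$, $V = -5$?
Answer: $- \frac{9}{20} \approx -0.45$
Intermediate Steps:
$C = -9$ ($C = 6 - 15 = -9$)
$s{\left(L \right)} = \frac{1}{2 L}$
$s{\left(a{\left(V,-2 \right)} \right)} C = \frac{1}{2 \left(\left(-5\right) \left(-2\right)\right)} \left(-9\right) = \frac{1}{2 \cdot 10} \left(-9\right) = \frac{1}{2} \cdot \frac{1}{10} \left(-9\right) = \frac{1}{20} \left(-9\right) = - \frac{9}{20}$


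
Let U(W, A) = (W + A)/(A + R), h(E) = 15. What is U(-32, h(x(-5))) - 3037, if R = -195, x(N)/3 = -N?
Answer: -546643/180 ≈ -3036.9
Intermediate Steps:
x(N) = -3*N (x(N) = 3*(-N) = -3*N)
U(W, A) = (A + W)/(-195 + A) (U(W, A) = (W + A)/(A - 195) = (A + W)/(-195 + A))
U(-32, h(x(-5))) - 3037 = (15 - 32)/(-195 + 15) - 3037 = -17/(-180) - 3037 = -1/180*(-17) - 3037 = 17/180 - 3037 = -546643/180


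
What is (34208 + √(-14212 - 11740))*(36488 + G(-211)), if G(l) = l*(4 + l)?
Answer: 2742284320 + 320660*I*√1622 ≈ 2.7423e+9 + 1.2914e+7*I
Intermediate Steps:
(34208 + √(-14212 - 11740))*(36488 + G(-211)) = (34208 + √(-14212 - 11740))*(36488 - 211*(4 - 211)) = (34208 + √(-25952))*(36488 - 211*(-207)) = (34208 + 4*I*√1622)*(36488 + 43677) = (34208 + 4*I*√1622)*80165 = 2742284320 + 320660*I*√1622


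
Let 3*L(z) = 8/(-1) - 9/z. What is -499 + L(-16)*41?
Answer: -28831/48 ≈ -600.65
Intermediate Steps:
L(z) = -8/3 - 3/z (L(z) = (8/(-1) - 9/z)/3 = (8*(-1) - 9/z)/3 = (-8 - 9/z)/3 = -8/3 - 3/z)
-499 + L(-16)*41 = -499 + (-8/3 - 3/(-16))*41 = -499 + (-8/3 - 3*(-1/16))*41 = -499 + (-8/3 + 3/16)*41 = -499 - 119/48*41 = -499 - 4879/48 = -28831/48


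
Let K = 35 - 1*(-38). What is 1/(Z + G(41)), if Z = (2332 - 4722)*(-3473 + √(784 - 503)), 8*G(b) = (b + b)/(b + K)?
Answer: 1725966548616/14325999954881844721 + 496967040*√281/14325999954881844721 ≈ 1.2106e-7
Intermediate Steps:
K = 73 (K = 35 + 38 = 73)
G(b) = b/(4*(73 + b)) (G(b) = ((b + b)/(b + 73))/8 = ((2*b)/(73 + b))/8 = (2*b/(73 + b))/8 = b/(4*(73 + b)))
Z = 8300470 - 2390*√281 (Z = -2390*(-3473 + √281) = 8300470 - 2390*√281 ≈ 8.2604e+6)
1/(Z + G(41)) = 1/((8300470 - 2390*√281) + (¼)*41/(73 + 41)) = 1/((8300470 - 2390*√281) + (¼)*41/114) = 1/((8300470 - 2390*√281) + (¼)*41*(1/114)) = 1/((8300470 - 2390*√281) + 41/456) = 1/(3785014361/456 - 2390*√281)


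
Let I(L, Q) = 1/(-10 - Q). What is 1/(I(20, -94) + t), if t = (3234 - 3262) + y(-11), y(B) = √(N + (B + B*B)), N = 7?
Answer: -197484/4701649 - 21168*√13/4701649 ≈ -0.058236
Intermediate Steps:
y(B) = √(7 + B + B²) (y(B) = √(7 + (B + B*B)) = √(7 + (B + B²)) = √(7 + B + B²))
t = -28 + 3*√13 (t = (3234 - 3262) + √(7 - 11 + (-11)²) = -28 + √(7 - 11 + 121) = -28 + √117 = -28 + 3*√13 ≈ -17.183)
1/(I(20, -94) + t) = 1/(-1/(10 - 94) + (-28 + 3*√13)) = 1/(-1/(-84) + (-28 + 3*√13)) = 1/(-1*(-1/84) + (-28 + 3*√13)) = 1/(1/84 + (-28 + 3*√13)) = 1/(-2351/84 + 3*√13)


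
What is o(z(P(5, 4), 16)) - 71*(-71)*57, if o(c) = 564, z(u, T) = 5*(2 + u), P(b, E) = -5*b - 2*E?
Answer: 287901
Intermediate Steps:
z(u, T) = 10 + 5*u
o(z(P(5, 4), 16)) - 71*(-71)*57 = 564 - 71*(-71)*57 = 564 - (-5041)*57 = 564 - 1*(-287337) = 564 + 287337 = 287901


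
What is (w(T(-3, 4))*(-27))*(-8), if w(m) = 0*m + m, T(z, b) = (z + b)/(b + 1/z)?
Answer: 648/11 ≈ 58.909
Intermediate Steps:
T(z, b) = (b + z)/(b + 1/z)
w(m) = m (w(m) = 0 + m = m)
(w(T(-3, 4))*(-27))*(-8) = (-3*(4 - 3)/(1 + 4*(-3))*(-27))*(-8) = (-3*1/(1 - 12)*(-27))*(-8) = (-3*1/(-11)*(-27))*(-8) = (-3*(-1/11)*1*(-27))*(-8) = ((3/11)*(-27))*(-8) = -81/11*(-8) = 648/11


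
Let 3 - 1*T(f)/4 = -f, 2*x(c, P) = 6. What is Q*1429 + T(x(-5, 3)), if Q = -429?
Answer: -613017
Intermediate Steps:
x(c, P) = 3 (x(c, P) = (1/2)*6 = 3)
T(f) = 12 + 4*f (T(f) = 12 - (-4)*f = 12 + 4*f)
Q*1429 + T(x(-5, 3)) = -429*1429 + (12 + 4*3) = -613041 + (12 + 12) = -613041 + 24 = -613017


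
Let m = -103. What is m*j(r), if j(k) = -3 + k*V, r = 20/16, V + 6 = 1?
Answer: 3811/4 ≈ 952.75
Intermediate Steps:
V = -5 (V = -6 + 1 = -5)
r = 5/4 (r = 20*(1/16) = 5/4 ≈ 1.2500)
j(k) = -3 - 5*k (j(k) = -3 + k*(-5) = -3 - 5*k)
m*j(r) = -103*(-3 - 5*5/4) = -103*(-3 - 25/4) = -103*(-37/4) = 3811/4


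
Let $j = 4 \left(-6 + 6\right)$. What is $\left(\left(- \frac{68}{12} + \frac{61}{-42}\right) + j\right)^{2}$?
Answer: $\frac{89401}{1764} \approx 50.681$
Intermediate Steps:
$j = 0$ ($j = 4 \cdot 0 = 0$)
$\left(\left(- \frac{68}{12} + \frac{61}{-42}\right) + j\right)^{2} = \left(\left(- \frac{68}{12} + \frac{61}{-42}\right) + 0\right)^{2} = \left(\left(\left(-68\right) \frac{1}{12} + 61 \left(- \frac{1}{42}\right)\right) + 0\right)^{2} = \left(\left(- \frac{17}{3} - \frac{61}{42}\right) + 0\right)^{2} = \left(- \frac{299}{42} + 0\right)^{2} = \left(- \frac{299}{42}\right)^{2} = \frac{89401}{1764}$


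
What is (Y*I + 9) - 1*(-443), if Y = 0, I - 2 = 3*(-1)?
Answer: 452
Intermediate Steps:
I = -1 (I = 2 + 3*(-1) = 2 - 3 = -1)
(Y*I + 9) - 1*(-443) = (0*(-1) + 9) - 1*(-443) = (0 + 9) + 443 = 9 + 443 = 452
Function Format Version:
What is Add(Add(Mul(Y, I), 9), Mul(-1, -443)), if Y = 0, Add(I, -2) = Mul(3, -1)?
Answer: 452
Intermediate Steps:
I = -1 (I = Add(2, Mul(3, -1)) = Add(2, -3) = -1)
Add(Add(Mul(Y, I), 9), Mul(-1, -443)) = Add(Add(Mul(0, -1), 9), Mul(-1, -443)) = Add(Add(0, 9), 443) = Add(9, 443) = 452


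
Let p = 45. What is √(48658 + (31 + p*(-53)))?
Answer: 4*√2894 ≈ 215.18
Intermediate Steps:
√(48658 + (31 + p*(-53))) = √(48658 + (31 + 45*(-53))) = √(48658 + (31 - 2385)) = √(48658 - 2354) = √46304 = 4*√2894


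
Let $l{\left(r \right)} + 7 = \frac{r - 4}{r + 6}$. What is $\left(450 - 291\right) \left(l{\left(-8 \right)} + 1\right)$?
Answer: $0$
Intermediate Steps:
$l{\left(r \right)} = -7 + \frac{-4 + r}{6 + r}$ ($l{\left(r \right)} = -7 + \frac{r - 4}{r + 6} = -7 + \frac{-4 + r}{6 + r}$)
$\left(450 - 291\right) \left(l{\left(-8 \right)} + 1\right) = \left(450 - 291\right) \left(\frac{2 \left(-23 - -24\right)}{6 - 8} + 1\right) = 159 \left(\frac{2 \left(-23 + 24\right)}{-2} + 1\right) = 159 \left(2 \left(- \frac{1}{2}\right) 1 + 1\right) = 159 \left(-1 + 1\right) = 159 \cdot 0 = 0$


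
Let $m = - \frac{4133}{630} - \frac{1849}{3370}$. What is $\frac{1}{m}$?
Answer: $- \frac{106155}{754654} \approx -0.14067$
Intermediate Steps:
$m = - \frac{754654}{106155}$ ($m = \left(-4133\right) \frac{1}{630} - \frac{1849}{3370} = - \frac{4133}{630} - \frac{1849}{3370} = - \frac{754654}{106155} \approx -7.109$)
$\frac{1}{m} = \frac{1}{- \frac{754654}{106155}} = - \frac{106155}{754654}$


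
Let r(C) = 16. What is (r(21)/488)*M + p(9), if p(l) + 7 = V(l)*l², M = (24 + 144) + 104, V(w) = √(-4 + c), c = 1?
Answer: 117/61 + 81*I*√3 ≈ 1.918 + 140.3*I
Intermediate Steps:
V(w) = I*√3 (V(w) = √(-4 + 1) = √(-3) = I*√3)
M = 272 (M = 168 + 104 = 272)
p(l) = -7 + I*√3*l² (p(l) = -7 + (I*√3)*l² = -7 + I*√3*l²)
(r(21)/488)*M + p(9) = (16/488)*272 + (-7 + I*√3*9²) = (16*(1/488))*272 + (-7 + I*√3*81) = (2/61)*272 + (-7 + 81*I*√3) = 544/61 + (-7 + 81*I*√3) = 117/61 + 81*I*√3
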